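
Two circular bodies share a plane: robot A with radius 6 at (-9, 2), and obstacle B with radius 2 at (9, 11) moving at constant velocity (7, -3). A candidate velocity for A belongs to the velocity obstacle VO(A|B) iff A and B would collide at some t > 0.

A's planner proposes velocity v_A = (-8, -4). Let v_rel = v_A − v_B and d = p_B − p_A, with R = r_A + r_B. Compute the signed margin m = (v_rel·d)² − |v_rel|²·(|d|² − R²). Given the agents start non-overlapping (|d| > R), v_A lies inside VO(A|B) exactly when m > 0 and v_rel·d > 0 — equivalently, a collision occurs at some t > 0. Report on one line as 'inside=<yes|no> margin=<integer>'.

d = (18, 9),  |d|² = 405;  R = 6+2 = 8,  c = 405−8² = 341
v_rel = (-15, -1),  |v_rel|² = 226;  v_rel·d = (-15)·(18) + (-1)·(9) = -279
226·t² + 558·t + 341 = 0  ⇒  m = (-279)² − 226·341 = 775
m = 775 > 0,  v_rel·d = -279 < 0  ⇒  outside

inside=no margin=775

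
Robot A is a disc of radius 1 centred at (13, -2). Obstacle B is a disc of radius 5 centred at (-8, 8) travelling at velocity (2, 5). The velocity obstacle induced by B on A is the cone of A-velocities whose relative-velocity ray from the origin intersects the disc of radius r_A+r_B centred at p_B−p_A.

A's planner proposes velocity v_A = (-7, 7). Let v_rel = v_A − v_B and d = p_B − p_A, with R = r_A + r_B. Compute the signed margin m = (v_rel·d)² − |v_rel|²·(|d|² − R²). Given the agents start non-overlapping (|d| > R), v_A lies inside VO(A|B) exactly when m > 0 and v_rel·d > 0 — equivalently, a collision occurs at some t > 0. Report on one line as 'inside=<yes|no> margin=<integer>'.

d = (-21, 10),  |d|² = 541;  R = 1+5 = 6,  c = 541−6² = 505
v_rel = (-9, 2),  |v_rel|² = 85;  v_rel·d = (-9)·(-21) + (2)·(10) = 209
85·t² − 418·t + 505 = 0  ⇒  m = 209² − 85·505 = 756
m = 756 > 0,  v_rel·d = 209 > 0  ⇒  inside

inside=yes margin=756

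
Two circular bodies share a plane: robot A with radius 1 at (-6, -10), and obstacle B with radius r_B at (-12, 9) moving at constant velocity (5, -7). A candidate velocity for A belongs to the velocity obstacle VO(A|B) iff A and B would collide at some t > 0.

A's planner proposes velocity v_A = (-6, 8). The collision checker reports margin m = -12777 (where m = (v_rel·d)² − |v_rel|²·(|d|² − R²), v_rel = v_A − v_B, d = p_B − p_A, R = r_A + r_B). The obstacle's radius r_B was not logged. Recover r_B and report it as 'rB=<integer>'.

m = -12777
d = (-6, 19);  v_rel = (-11, 15),  |v_rel|² = 346
v_rel×d = (-11)·(19) − (15)·(-6) = -119
since m = R²·346 − (-119)²:  R² = (14161 + -12777) / 346 = 4
R = √4 = 2  ⇒  r_B = 2 − 1 = 1

rB=1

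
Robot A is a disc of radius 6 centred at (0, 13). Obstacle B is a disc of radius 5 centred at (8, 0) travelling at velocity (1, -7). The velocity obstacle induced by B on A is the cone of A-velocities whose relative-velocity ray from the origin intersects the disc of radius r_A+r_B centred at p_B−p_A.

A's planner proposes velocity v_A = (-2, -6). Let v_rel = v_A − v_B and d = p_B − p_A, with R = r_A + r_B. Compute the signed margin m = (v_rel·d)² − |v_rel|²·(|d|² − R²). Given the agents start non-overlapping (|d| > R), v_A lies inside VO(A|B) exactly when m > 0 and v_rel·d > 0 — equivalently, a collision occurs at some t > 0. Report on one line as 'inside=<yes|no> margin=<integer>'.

d = (8, -13),  |d|² = 233;  R = 6+5 = 11,  c = 233−11² = 112
v_rel = (-3, 1),  |v_rel|² = 10;  v_rel·d = (-3)·(8) + (1)·(-13) = -37
10·t² + 74·t + 112 = 0  ⇒  m = (-37)² − 10·112 = 249
m = 249 > 0,  v_rel·d = -37 < 0  ⇒  outside

inside=no margin=249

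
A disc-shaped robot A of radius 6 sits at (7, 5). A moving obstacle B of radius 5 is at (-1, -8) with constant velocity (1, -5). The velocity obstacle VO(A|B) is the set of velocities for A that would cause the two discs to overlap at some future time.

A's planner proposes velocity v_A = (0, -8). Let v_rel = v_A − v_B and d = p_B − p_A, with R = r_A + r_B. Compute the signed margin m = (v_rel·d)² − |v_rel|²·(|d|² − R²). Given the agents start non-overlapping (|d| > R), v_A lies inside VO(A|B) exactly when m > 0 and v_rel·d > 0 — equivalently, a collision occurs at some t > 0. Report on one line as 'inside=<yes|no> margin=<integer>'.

d = (-8, -13),  |d|² = 233;  R = 6+5 = 11,  c = 233−11² = 112
v_rel = (-1, -3),  |v_rel|² = 10;  v_rel·d = (-1)·(-8) + (-3)·(-13) = 47
10·t² − 94·t + 112 = 0  ⇒  m = 47² − 10·112 = 1089
m = 1089 > 0,  v_rel·d = 47 > 0  ⇒  inside

inside=yes margin=1089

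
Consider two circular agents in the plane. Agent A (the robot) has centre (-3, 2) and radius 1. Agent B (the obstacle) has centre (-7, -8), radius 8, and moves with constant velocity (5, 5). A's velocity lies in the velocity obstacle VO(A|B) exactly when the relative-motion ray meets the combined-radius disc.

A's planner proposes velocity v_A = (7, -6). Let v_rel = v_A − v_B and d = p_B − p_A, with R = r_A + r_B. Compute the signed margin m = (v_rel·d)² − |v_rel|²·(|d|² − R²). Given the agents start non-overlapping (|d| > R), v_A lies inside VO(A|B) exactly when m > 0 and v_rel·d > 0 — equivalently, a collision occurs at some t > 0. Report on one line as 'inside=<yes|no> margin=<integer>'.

d = (-4, -10),  |d|² = 116;  R = 1+8 = 9,  c = 116−9² = 35
v_rel = (2, -11),  |v_rel|² = 125;  v_rel·d = (2)·(-4) + (-11)·(-10) = 102
125·t² − 204·t + 35 = 0  ⇒  m = 102² − 125·35 = 6029
m = 6029 > 0,  v_rel·d = 102 > 0  ⇒  inside

inside=yes margin=6029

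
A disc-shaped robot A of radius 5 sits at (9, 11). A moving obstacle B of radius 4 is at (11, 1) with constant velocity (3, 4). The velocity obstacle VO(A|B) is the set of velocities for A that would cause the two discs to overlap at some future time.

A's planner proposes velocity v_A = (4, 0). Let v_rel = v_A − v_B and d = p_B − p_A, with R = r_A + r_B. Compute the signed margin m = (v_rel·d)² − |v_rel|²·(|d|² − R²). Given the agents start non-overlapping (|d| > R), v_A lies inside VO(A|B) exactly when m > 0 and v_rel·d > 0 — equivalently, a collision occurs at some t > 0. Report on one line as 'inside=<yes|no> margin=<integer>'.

d = (2, -10),  |d|² = 104;  R = 5+4 = 9,  c = 104−9² = 23
v_rel = (1, -4),  |v_rel|² = 17;  v_rel·d = (1)·(2) + (-4)·(-10) = 42
17·t² − 84·t + 23 = 0  ⇒  m = 42² − 17·23 = 1373
m = 1373 > 0,  v_rel·d = 42 > 0  ⇒  inside

inside=yes margin=1373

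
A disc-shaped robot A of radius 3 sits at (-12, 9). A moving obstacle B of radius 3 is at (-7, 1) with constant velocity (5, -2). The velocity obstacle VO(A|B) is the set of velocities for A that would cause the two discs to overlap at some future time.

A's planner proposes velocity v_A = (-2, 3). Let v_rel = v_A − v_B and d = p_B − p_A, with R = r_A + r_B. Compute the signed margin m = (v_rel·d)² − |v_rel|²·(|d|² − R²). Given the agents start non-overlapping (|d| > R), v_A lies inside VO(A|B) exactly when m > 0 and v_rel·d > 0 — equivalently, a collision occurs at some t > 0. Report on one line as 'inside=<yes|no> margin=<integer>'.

d = (5, -8),  |d|² = 89;  R = 3+3 = 6,  c = 89−6² = 53
v_rel = (-7, 5),  |v_rel|² = 74;  v_rel·d = (-7)·(5) + (5)·(-8) = -75
74·t² + 150·t + 53 = 0  ⇒  m = (-75)² − 74·53 = 1703
m = 1703 > 0,  v_rel·d = -75 < 0  ⇒  outside

inside=no margin=1703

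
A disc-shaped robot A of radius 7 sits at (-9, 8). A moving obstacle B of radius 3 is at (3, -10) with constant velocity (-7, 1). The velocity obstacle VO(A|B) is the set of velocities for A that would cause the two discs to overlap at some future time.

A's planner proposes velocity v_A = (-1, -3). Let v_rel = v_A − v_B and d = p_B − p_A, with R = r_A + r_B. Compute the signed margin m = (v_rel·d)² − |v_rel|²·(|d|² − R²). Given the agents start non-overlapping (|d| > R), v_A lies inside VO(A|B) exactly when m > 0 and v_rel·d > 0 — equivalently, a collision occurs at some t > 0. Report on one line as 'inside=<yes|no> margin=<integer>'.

d = (12, -18),  |d|² = 468;  R = 7+3 = 10,  c = 468−10² = 368
v_rel = (6, -4),  |v_rel|² = 52;  v_rel·d = (6)·(12) + (-4)·(-18) = 144
52·t² − 288·t + 368 = 0  ⇒  m = 144² − 52·368 = 1600
m = 1600 > 0,  v_rel·d = 144 > 0  ⇒  inside

inside=yes margin=1600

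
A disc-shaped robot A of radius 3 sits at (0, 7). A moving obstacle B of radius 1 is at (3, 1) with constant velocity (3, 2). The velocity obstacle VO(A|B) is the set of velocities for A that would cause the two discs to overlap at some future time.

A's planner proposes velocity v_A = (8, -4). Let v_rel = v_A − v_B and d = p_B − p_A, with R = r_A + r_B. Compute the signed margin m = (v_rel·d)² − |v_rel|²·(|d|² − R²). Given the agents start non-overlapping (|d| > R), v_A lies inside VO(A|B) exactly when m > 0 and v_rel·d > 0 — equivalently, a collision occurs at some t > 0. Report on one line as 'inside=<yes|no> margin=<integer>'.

d = (3, -6),  |d|² = 45;  R = 3+1 = 4,  c = 45−4² = 29
v_rel = (5, -6),  |v_rel|² = 61;  v_rel·d = (5)·(3) + (-6)·(-6) = 51
61·t² − 102·t + 29 = 0  ⇒  m = 51² − 61·29 = 832
m = 832 > 0,  v_rel·d = 51 > 0  ⇒  inside

inside=yes margin=832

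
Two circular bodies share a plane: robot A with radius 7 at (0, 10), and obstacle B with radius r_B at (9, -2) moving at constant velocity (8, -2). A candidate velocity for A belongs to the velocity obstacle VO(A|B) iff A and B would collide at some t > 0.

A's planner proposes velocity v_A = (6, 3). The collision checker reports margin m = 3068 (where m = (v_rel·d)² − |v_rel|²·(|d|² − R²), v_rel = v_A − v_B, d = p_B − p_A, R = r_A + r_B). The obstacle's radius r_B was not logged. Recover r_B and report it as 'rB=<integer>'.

m = 3068
d = (9, -12);  v_rel = (-2, 5),  |v_rel|² = 29
v_rel×d = (-2)·(-12) − (5)·(9) = -21
since m = R²·29 − (-21)²:  R² = (441 + 3068) / 29 = 121
R = √121 = 11  ⇒  r_B = 11 − 7 = 4

rB=4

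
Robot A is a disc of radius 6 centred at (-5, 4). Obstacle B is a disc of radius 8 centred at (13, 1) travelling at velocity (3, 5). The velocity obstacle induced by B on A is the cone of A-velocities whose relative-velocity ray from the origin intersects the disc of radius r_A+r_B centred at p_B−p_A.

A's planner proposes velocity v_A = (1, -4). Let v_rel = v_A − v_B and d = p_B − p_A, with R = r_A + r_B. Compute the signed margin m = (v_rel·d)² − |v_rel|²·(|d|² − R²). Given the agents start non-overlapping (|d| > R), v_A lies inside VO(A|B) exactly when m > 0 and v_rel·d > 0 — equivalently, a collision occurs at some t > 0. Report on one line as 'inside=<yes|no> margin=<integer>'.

d = (18, -3),  |d|² = 333;  R = 6+8 = 14,  c = 333−14² = 137
v_rel = (-2, -9),  |v_rel|² = 85;  v_rel·d = (-2)·(18) + (-9)·(-3) = -9
85·t² + 18·t + 137 = 0  ⇒  m = (-9)² − 85·137 = -11564
m = -11564 < 0,  v_rel·d = -9 < 0  ⇒  outside

inside=no margin=-11564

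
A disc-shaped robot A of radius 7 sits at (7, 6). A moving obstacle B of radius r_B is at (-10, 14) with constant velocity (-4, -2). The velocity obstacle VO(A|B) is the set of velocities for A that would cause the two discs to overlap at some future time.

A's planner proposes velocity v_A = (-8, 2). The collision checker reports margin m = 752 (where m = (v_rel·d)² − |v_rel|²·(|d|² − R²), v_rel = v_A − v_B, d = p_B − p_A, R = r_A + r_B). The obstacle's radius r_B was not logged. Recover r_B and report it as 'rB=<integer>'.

m = 752
d = (-17, 8);  v_rel = (-4, 4),  |v_rel|² = 32
v_rel×d = (-4)·(8) − (4)·(-17) = 36
since m = R²·32 − 36²:  R² = (1296 + 752) / 32 = 64
R = √64 = 8  ⇒  r_B = 8 − 7 = 1

rB=1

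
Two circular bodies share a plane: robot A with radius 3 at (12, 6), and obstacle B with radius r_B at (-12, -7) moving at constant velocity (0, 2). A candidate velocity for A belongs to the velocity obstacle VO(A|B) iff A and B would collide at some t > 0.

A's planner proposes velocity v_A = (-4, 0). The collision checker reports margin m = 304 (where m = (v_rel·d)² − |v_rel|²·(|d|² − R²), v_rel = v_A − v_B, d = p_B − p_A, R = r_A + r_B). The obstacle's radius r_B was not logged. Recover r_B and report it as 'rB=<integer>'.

m = 304
d = (-24, -13);  v_rel = (-4, -2),  |v_rel|² = 20
v_rel×d = (-4)·(-13) − (-2)·(-24) = 4
since m = R²·20 − 4²:  R² = (16 + 304) / 20 = 16
R = √16 = 4  ⇒  r_B = 4 − 3 = 1

rB=1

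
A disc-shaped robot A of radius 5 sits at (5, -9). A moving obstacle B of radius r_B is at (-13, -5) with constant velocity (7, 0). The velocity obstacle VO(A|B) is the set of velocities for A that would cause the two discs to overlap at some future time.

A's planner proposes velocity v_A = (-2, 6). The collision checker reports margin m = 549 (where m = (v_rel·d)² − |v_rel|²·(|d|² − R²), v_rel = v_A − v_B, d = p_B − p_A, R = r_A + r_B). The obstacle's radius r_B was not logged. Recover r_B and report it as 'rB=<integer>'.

m = 549
d = (-18, 4);  v_rel = (-9, 6),  |v_rel|² = 117
v_rel×d = (-9)·(4) − (6)·(-18) = 72
since m = R²·117 − 72²:  R² = (5184 + 549) / 117 = 49
R = √49 = 7  ⇒  r_B = 7 − 5 = 2

rB=2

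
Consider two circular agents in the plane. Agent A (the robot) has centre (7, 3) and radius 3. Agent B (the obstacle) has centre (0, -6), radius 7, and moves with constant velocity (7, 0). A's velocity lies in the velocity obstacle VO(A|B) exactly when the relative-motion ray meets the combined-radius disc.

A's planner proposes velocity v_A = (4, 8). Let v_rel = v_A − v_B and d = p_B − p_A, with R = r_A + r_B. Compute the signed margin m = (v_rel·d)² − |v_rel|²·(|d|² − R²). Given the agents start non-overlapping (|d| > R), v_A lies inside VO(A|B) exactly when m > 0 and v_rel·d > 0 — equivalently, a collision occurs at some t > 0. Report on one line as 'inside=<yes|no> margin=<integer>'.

d = (-7, -9),  |d|² = 130;  R = 3+7 = 10,  c = 130−10² = 30
v_rel = (-3, 8),  |v_rel|² = 73;  v_rel·d = (-3)·(-7) + (8)·(-9) = -51
73·t² + 102·t + 30 = 0  ⇒  m = (-51)² − 73·30 = 411
m = 411 > 0,  v_rel·d = -51 < 0  ⇒  outside

inside=no margin=411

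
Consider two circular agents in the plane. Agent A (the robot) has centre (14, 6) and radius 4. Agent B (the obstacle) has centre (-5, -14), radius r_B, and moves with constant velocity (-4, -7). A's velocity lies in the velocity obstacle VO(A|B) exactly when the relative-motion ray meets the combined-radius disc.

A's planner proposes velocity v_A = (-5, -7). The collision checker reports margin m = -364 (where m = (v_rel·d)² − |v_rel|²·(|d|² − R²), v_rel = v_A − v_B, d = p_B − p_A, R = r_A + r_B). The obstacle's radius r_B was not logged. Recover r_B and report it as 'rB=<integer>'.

m = -364
d = (-19, -20);  v_rel = (-1, 0),  |v_rel|² = 1
v_rel×d = (-1)·(-20) − (0)·(-19) = 20
since m = R²·1 − 20²:  R² = (400 + -364) / 1 = 36
R = √36 = 6  ⇒  r_B = 6 − 4 = 2

rB=2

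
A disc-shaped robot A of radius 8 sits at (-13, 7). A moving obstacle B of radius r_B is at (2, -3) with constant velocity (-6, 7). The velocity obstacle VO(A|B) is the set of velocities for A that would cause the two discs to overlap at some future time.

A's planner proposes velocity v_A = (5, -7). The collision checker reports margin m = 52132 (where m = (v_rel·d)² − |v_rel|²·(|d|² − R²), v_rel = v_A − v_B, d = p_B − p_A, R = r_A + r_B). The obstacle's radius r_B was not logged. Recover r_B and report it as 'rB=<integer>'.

m = 52132
d = (15, -10);  v_rel = (11, -14),  |v_rel|² = 317
v_rel×d = (11)·(-10) − (-14)·(15) = 100
since m = R²·317 − 100²:  R² = (10000 + 52132) / 317 = 196
R = √196 = 14  ⇒  r_B = 14 − 8 = 6

rB=6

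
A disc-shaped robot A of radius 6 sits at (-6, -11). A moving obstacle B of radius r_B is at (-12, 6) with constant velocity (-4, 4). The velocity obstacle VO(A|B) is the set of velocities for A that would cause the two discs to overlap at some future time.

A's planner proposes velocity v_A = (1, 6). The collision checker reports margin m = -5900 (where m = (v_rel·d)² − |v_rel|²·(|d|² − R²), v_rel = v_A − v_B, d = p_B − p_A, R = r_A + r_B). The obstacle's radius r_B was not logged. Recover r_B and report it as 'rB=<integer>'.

m = -5900
d = (-6, 17);  v_rel = (5, 2),  |v_rel|² = 29
v_rel×d = (5)·(17) − (2)·(-6) = 97
since m = R²·29 − 97²:  R² = (9409 + -5900) / 29 = 121
R = √121 = 11  ⇒  r_B = 11 − 6 = 5

rB=5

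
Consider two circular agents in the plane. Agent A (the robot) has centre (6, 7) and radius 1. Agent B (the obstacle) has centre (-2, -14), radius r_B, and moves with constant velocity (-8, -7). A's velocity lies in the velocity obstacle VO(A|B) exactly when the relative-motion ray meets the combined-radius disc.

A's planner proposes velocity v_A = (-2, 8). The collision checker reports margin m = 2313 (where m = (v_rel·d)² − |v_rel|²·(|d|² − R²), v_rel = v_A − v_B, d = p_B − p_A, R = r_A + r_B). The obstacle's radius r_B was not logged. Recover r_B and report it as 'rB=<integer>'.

m = 2313
d = (-8, -21);  v_rel = (6, 15),  |v_rel|² = 261
v_rel×d = (6)·(-21) − (15)·(-8) = -6
since m = R²·261 − (-6)²:  R² = (36 + 2313) / 261 = 9
R = √9 = 3  ⇒  r_B = 3 − 1 = 2

rB=2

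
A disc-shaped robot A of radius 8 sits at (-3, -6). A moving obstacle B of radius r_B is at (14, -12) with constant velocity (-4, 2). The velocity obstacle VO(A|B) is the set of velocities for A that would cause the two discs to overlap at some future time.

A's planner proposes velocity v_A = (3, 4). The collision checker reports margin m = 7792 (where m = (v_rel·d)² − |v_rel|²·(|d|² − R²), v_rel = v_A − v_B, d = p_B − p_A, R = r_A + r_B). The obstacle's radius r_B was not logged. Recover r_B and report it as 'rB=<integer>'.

m = 7792
d = (17, -6);  v_rel = (7, 2),  |v_rel|² = 53
v_rel×d = (7)·(-6) − (2)·(17) = -76
since m = R²·53 − (-76)²:  R² = (5776 + 7792) / 53 = 256
R = √256 = 16  ⇒  r_B = 16 − 8 = 8

rB=8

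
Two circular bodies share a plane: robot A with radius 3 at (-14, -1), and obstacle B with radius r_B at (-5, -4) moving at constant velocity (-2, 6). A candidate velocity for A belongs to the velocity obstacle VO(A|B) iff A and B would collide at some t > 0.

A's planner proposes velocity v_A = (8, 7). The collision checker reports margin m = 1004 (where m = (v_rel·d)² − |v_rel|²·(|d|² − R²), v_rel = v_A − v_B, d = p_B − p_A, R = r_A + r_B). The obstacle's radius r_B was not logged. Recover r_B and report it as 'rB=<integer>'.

m = 1004
d = (9, -3);  v_rel = (10, 1),  |v_rel|² = 101
v_rel×d = (10)·(-3) − (1)·(9) = -39
since m = R²·101 − (-39)²:  R² = (1521 + 1004) / 101 = 25
R = √25 = 5  ⇒  r_B = 5 − 3 = 2

rB=2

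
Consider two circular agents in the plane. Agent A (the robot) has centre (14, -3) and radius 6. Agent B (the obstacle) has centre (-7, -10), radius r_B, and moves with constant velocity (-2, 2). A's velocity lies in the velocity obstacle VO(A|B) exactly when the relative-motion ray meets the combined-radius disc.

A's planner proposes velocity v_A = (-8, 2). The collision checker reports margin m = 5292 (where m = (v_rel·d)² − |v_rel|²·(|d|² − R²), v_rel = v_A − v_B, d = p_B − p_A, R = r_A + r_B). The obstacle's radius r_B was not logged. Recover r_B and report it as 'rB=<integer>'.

m = 5292
d = (-21, -7);  v_rel = (-6, 0),  |v_rel|² = 36
v_rel×d = (-6)·(-7) − (0)·(-21) = 42
since m = R²·36 − 42²:  R² = (1764 + 5292) / 36 = 196
R = √196 = 14  ⇒  r_B = 14 − 6 = 8

rB=8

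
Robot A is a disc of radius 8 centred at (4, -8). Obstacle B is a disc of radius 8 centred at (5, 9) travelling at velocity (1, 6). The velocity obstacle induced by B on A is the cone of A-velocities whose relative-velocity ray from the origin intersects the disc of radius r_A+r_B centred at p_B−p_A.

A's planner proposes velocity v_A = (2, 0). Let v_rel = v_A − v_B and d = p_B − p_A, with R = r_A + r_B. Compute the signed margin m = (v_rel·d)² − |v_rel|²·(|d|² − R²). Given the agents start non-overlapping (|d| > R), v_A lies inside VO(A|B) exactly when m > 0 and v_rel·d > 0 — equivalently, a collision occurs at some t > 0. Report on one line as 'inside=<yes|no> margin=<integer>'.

d = (1, 17),  |d|² = 290;  R = 8+8 = 16,  c = 290−16² = 34
v_rel = (1, -6),  |v_rel|² = 37;  v_rel·d = (1)·(1) + (-6)·(17) = -101
37·t² + 202·t + 34 = 0  ⇒  m = (-101)² − 37·34 = 8943
m = 8943 > 0,  v_rel·d = -101 < 0  ⇒  outside

inside=no margin=8943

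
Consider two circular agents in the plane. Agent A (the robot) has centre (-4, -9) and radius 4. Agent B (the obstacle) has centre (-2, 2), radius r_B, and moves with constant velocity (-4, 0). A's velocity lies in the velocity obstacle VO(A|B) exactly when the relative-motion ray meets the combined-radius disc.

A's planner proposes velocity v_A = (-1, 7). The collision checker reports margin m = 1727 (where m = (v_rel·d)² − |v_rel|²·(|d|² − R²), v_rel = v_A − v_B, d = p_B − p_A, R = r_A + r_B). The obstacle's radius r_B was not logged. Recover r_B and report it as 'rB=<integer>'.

m = 1727
d = (2, 11);  v_rel = (3, 7),  |v_rel|² = 58
v_rel×d = (3)·(11) − (7)·(2) = 19
since m = R²·58 − 19²:  R² = (361 + 1727) / 58 = 36
R = √36 = 6  ⇒  r_B = 6 − 4 = 2

rB=2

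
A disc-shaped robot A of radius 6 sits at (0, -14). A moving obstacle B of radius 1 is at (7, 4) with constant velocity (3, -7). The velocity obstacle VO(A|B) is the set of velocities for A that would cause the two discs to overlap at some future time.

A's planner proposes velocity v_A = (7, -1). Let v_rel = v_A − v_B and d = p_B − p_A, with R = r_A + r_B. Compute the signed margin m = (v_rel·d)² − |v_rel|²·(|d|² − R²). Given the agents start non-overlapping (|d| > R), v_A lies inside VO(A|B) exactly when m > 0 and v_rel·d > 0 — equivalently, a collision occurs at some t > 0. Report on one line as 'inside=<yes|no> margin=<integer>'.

d = (7, 18),  |d|² = 373;  R = 6+1 = 7,  c = 373−7² = 324
v_rel = (4, 6),  |v_rel|² = 52;  v_rel·d = (4)·(7) + (6)·(18) = 136
52·t² − 272·t + 324 = 0  ⇒  m = 136² − 52·324 = 1648
m = 1648 > 0,  v_rel·d = 136 > 0  ⇒  inside

inside=yes margin=1648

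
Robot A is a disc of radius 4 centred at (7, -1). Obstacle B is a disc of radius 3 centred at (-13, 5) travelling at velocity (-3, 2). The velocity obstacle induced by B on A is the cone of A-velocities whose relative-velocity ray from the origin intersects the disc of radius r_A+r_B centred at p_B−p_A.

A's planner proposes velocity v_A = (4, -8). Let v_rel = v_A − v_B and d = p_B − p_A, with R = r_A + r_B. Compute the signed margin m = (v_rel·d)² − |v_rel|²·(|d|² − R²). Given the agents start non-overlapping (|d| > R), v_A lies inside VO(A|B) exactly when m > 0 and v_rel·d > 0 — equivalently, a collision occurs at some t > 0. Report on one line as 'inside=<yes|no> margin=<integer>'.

d = (-20, 6),  |d|² = 436;  R = 4+3 = 7,  c = 436−7² = 387
v_rel = (7, -10),  |v_rel|² = 149;  v_rel·d = (7)·(-20) + (-10)·(6) = -200
149·t² + 400·t + 387 = 0  ⇒  m = (-200)² − 149·387 = -17663
m = -17663 < 0,  v_rel·d = -200 < 0  ⇒  outside

inside=no margin=-17663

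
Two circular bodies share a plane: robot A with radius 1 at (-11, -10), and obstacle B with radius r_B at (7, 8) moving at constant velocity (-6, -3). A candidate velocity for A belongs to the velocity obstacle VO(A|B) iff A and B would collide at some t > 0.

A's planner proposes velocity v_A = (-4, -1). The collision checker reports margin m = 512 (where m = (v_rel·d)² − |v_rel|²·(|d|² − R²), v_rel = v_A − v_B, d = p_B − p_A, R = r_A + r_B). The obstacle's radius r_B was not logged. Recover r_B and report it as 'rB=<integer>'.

m = 512
d = (18, 18);  v_rel = (2, 2),  |v_rel|² = 8
v_rel×d = (2)·(18) − (2)·(18) = 0
since m = R²·8 − 0²:  R² = (0 + 512) / 8 = 64
R = √64 = 8  ⇒  r_B = 8 − 1 = 7

rB=7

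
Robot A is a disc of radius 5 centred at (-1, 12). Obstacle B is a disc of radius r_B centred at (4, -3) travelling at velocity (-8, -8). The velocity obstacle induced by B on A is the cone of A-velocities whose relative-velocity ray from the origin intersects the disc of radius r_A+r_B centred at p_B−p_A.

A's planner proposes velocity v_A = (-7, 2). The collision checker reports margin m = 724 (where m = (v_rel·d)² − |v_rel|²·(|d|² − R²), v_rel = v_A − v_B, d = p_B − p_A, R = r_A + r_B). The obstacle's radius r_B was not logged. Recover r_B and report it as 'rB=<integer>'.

m = 724
d = (5, -15);  v_rel = (1, 10),  |v_rel|² = 101
v_rel×d = (1)·(-15) − (10)·(5) = -65
since m = R²·101 − (-65)²:  R² = (4225 + 724) / 101 = 49
R = √49 = 7  ⇒  r_B = 7 − 5 = 2

rB=2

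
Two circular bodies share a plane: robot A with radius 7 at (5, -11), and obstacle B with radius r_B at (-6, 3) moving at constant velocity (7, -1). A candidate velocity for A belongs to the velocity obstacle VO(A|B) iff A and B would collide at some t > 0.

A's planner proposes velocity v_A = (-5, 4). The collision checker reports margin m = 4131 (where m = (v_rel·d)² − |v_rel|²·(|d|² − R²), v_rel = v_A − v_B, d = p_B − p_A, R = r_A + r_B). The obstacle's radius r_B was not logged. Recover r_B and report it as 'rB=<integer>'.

m = 4131
d = (-11, 14);  v_rel = (-12, 5),  |v_rel|² = 169
v_rel×d = (-12)·(14) − (5)·(-11) = -113
since m = R²·169 − (-113)²:  R² = (12769 + 4131) / 169 = 100
R = √100 = 10  ⇒  r_B = 10 − 7 = 3

rB=3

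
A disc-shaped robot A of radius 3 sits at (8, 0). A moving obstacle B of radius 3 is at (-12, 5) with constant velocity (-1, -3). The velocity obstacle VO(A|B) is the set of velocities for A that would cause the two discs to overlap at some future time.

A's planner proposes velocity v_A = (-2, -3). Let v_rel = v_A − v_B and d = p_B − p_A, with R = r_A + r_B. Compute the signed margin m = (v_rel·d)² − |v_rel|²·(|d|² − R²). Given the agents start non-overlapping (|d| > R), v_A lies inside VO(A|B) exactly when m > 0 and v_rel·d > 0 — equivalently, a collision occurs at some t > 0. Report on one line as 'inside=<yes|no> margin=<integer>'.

d = (-20, 5),  |d|² = 425;  R = 3+3 = 6,  c = 425−6² = 389
v_rel = (-1, 0),  |v_rel|² = 1;  v_rel·d = (-1)·(-20) + (0)·(5) = 20
1·t² − 40·t + 389 = 0  ⇒  m = 20² − 1·389 = 11
m = 11 > 0,  v_rel·d = 20 > 0  ⇒  inside

inside=yes margin=11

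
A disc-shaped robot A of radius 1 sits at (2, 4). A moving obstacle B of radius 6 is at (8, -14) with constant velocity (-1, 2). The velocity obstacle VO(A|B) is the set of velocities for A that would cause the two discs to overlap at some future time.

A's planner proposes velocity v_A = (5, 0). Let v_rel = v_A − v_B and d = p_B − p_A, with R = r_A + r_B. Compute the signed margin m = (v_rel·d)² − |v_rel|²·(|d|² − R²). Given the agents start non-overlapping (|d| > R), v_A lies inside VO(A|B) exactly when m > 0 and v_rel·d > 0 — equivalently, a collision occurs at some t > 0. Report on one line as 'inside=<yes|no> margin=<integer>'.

d = (6, -18),  |d|² = 360;  R = 1+6 = 7,  c = 360−7² = 311
v_rel = (6, -2),  |v_rel|² = 40;  v_rel·d = (6)·(6) + (-2)·(-18) = 72
40·t² − 144·t + 311 = 0  ⇒  m = 72² − 40·311 = -7256
m = -7256 < 0,  v_rel·d = 72 > 0  ⇒  outside

inside=no margin=-7256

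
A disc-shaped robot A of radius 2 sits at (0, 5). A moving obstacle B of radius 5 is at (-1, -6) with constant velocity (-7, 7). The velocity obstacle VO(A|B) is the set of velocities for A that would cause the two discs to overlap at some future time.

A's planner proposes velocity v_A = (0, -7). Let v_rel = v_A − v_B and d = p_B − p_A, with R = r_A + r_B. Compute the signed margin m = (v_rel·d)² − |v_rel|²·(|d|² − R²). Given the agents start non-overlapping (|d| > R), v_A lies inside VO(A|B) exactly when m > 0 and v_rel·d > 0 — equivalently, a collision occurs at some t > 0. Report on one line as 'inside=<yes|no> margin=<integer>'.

d = (-1, -11),  |d|² = 122;  R = 2+5 = 7,  c = 122−7² = 73
v_rel = (7, -14),  |v_rel|² = 245;  v_rel·d = (7)·(-1) + (-14)·(-11) = 147
245·t² − 294·t + 73 = 0  ⇒  m = 147² − 245·73 = 3724
m = 3724 > 0,  v_rel·d = 147 > 0  ⇒  inside

inside=yes margin=3724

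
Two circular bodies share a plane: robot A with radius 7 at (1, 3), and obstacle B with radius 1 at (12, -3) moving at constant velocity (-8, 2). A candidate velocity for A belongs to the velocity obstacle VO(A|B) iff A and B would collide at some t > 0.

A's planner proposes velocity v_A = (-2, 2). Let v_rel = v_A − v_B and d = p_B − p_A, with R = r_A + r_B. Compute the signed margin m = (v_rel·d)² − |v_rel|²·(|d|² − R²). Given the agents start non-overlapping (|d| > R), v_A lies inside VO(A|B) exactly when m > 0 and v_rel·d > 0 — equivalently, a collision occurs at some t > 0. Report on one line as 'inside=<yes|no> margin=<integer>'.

d = (11, -6),  |d|² = 157;  R = 7+1 = 8,  c = 157−8² = 93
v_rel = (6, 0),  |v_rel|² = 36;  v_rel·d = (6)·(11) + (0)·(-6) = 66
36·t² − 132·t + 93 = 0  ⇒  m = 66² − 36·93 = 1008
m = 1008 > 0,  v_rel·d = 66 > 0  ⇒  inside

inside=yes margin=1008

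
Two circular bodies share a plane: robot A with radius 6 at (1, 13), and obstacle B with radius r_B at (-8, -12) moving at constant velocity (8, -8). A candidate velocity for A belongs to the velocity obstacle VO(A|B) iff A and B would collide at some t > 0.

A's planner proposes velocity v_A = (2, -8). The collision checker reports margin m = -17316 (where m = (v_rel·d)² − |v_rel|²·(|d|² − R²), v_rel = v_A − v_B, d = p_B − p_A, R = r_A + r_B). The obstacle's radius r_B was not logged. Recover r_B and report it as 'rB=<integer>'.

m = -17316
d = (-9, -25);  v_rel = (-6, 0),  |v_rel|² = 36
v_rel×d = (-6)·(-25) − (0)·(-9) = 150
since m = R²·36 − 150²:  R² = (22500 + -17316) / 36 = 144
R = √144 = 12  ⇒  r_B = 12 − 6 = 6

rB=6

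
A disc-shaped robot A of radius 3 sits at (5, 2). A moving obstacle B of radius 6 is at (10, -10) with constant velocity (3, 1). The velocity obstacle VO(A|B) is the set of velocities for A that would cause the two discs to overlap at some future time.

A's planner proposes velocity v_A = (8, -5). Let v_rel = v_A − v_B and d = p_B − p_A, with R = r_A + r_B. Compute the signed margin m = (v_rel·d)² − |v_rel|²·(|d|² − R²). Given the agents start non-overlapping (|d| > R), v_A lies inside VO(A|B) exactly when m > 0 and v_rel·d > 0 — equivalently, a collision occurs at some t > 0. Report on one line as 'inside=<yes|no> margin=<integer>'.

d = (5, -12),  |d|² = 169;  R = 3+6 = 9,  c = 169−9² = 88
v_rel = (5, -6),  |v_rel|² = 61;  v_rel·d = (5)·(5) + (-6)·(-12) = 97
61·t² − 194·t + 88 = 0  ⇒  m = 97² − 61·88 = 4041
m = 4041 > 0,  v_rel·d = 97 > 0  ⇒  inside

inside=yes margin=4041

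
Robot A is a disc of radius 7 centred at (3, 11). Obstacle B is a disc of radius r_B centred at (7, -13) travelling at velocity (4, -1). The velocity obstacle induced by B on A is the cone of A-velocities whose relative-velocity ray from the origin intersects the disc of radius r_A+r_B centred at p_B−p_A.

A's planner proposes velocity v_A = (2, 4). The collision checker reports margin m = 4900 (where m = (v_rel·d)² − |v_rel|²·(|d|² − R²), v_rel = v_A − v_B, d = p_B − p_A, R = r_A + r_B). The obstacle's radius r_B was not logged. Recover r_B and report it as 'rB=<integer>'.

m = 4900
d = (4, -24);  v_rel = (-2, 5),  |v_rel|² = 29
v_rel×d = (-2)·(-24) − (5)·(4) = 28
since m = R²·29 − 28²:  R² = (784 + 4900) / 29 = 196
R = √196 = 14  ⇒  r_B = 14 − 7 = 7

rB=7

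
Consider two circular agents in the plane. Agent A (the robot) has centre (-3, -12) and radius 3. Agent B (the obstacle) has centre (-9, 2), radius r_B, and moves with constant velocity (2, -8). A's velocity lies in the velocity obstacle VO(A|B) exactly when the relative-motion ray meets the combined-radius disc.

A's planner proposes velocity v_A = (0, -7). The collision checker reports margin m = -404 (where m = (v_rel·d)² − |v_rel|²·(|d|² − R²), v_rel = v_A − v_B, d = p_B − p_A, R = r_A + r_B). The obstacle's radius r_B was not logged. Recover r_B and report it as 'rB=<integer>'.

m = -404
d = (-6, 14);  v_rel = (-2, 1),  |v_rel|² = 5
v_rel×d = (-2)·(14) − (1)·(-6) = -22
since m = R²·5 − (-22)²:  R² = (484 + -404) / 5 = 16
R = √16 = 4  ⇒  r_B = 4 − 3 = 1

rB=1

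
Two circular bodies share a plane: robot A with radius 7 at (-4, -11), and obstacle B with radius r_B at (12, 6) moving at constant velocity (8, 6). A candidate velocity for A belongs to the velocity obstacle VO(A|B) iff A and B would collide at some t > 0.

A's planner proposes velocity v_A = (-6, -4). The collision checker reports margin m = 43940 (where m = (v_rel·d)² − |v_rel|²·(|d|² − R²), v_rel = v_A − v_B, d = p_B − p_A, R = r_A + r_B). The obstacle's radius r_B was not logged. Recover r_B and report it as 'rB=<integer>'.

m = 43940
d = (16, 17);  v_rel = (-14, -10),  |v_rel|² = 296
v_rel×d = (-14)·(17) − (-10)·(16) = -78
since m = R²·296 − (-78)²:  R² = (6084 + 43940) / 296 = 169
R = √169 = 13  ⇒  r_B = 13 − 7 = 6

rB=6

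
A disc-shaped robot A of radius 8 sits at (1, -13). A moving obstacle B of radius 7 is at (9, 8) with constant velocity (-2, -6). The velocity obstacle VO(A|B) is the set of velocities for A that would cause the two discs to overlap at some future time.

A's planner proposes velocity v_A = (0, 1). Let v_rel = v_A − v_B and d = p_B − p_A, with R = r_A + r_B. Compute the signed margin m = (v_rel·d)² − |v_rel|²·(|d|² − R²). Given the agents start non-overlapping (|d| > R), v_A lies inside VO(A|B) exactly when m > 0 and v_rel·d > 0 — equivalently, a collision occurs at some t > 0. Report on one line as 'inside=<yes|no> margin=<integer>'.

d = (8, 21),  |d|² = 505;  R = 8+7 = 15,  c = 505−15² = 280
v_rel = (2, 7),  |v_rel|² = 53;  v_rel·d = (2)·(8) + (7)·(21) = 163
53·t² − 326·t + 280 = 0  ⇒  m = 163² − 53·280 = 11729
m = 11729 > 0,  v_rel·d = 163 > 0  ⇒  inside

inside=yes margin=11729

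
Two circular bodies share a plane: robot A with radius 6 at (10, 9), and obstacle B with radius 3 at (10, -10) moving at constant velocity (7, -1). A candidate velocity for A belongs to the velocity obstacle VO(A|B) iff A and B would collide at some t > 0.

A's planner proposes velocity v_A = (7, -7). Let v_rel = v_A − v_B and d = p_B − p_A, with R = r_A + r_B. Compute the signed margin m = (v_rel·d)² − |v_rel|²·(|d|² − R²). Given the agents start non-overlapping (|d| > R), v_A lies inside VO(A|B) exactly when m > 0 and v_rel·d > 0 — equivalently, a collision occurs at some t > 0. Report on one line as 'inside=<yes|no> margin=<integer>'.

d = (0, -19),  |d|² = 361;  R = 6+3 = 9,  c = 361−9² = 280
v_rel = (0, -6),  |v_rel|² = 36;  v_rel·d = (0)·(0) + (-6)·(-19) = 114
36·t² − 228·t + 280 = 0  ⇒  m = 114² − 36·280 = 2916
m = 2916 > 0,  v_rel·d = 114 > 0  ⇒  inside

inside=yes margin=2916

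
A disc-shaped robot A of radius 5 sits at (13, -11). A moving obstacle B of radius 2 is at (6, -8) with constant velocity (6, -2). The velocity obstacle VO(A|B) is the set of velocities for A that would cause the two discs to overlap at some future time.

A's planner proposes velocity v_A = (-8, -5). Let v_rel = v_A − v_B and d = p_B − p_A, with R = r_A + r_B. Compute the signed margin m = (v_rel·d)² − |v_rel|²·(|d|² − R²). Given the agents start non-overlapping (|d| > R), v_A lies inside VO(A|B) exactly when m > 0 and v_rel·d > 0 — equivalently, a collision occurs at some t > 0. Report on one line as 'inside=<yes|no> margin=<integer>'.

d = (-7, 3),  |d|² = 58;  R = 5+2 = 7,  c = 58−7² = 9
v_rel = (-14, -3),  |v_rel|² = 205;  v_rel·d = (-14)·(-7) + (-3)·(3) = 89
205·t² − 178·t + 9 = 0  ⇒  m = 89² − 205·9 = 6076
m = 6076 > 0,  v_rel·d = 89 > 0  ⇒  inside

inside=yes margin=6076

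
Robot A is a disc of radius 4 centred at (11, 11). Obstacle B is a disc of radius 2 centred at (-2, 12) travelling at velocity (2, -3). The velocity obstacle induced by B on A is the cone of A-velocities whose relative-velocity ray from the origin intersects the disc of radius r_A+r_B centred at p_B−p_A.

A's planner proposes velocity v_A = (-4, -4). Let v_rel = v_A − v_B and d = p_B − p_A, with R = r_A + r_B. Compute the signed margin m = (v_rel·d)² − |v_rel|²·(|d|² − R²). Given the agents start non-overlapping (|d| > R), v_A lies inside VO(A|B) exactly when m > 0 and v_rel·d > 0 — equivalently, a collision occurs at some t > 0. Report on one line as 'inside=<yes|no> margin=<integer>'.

d = (-13, 1),  |d|² = 170;  R = 4+2 = 6,  c = 170−6² = 134
v_rel = (-6, -1),  |v_rel|² = 37;  v_rel·d = (-6)·(-13) + (-1)·(1) = 77
37·t² − 154·t + 134 = 0  ⇒  m = 77² − 37·134 = 971
m = 971 > 0,  v_rel·d = 77 > 0  ⇒  inside

inside=yes margin=971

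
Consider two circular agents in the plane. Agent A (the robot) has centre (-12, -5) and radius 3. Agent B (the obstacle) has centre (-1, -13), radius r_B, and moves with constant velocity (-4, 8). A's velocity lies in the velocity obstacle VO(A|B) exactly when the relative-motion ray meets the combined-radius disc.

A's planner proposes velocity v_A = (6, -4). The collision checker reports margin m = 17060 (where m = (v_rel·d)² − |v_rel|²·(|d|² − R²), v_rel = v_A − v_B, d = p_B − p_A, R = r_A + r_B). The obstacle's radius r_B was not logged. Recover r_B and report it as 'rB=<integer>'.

m = 17060
d = (11, -8);  v_rel = (10, -12),  |v_rel|² = 244
v_rel×d = (10)·(-8) − (-12)·(11) = 52
since m = R²·244 − 52²:  R² = (2704 + 17060) / 244 = 81
R = √81 = 9  ⇒  r_B = 9 − 3 = 6

rB=6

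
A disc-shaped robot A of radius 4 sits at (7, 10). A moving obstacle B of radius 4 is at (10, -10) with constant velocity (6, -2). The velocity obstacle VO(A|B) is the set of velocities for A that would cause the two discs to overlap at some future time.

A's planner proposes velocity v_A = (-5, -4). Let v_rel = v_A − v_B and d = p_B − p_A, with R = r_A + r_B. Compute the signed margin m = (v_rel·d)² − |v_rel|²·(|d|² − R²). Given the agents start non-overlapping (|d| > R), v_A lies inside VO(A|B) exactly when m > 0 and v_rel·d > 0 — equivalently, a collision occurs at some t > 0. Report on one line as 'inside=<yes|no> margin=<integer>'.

d = (3, -20),  |d|² = 409;  R = 4+4 = 8,  c = 409−8² = 345
v_rel = (-11, -2),  |v_rel|² = 125;  v_rel·d = (-11)·(3) + (-2)·(-20) = 7
125·t² − 14·t + 345 = 0  ⇒  m = 7² − 125·345 = -43076
m = -43076 < 0,  v_rel·d = 7 > 0  ⇒  outside

inside=no margin=-43076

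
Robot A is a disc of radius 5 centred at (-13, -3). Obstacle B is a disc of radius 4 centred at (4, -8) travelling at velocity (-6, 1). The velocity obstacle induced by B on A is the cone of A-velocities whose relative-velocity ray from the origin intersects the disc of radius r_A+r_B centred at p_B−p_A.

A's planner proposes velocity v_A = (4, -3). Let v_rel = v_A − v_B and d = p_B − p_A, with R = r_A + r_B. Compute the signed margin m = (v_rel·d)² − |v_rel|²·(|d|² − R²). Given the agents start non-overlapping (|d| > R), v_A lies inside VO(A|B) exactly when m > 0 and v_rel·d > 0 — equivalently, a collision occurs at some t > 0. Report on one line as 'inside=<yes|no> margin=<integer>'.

d = (17, -5),  |d|² = 314;  R = 5+4 = 9,  c = 314−9² = 233
v_rel = (10, -4),  |v_rel|² = 116;  v_rel·d = (10)·(17) + (-4)·(-5) = 190
116·t² − 380·t + 233 = 0  ⇒  m = 190² − 116·233 = 9072
m = 9072 > 0,  v_rel·d = 190 > 0  ⇒  inside

inside=yes margin=9072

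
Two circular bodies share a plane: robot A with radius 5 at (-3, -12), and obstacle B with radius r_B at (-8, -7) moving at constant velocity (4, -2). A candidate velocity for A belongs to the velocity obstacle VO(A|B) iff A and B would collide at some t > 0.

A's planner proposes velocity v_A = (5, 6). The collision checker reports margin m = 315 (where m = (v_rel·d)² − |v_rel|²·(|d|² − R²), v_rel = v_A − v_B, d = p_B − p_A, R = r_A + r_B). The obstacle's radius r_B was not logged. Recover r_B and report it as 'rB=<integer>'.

m = 315
d = (-5, 5);  v_rel = (1, 8),  |v_rel|² = 65
v_rel×d = (1)·(5) − (8)·(-5) = 45
since m = R²·65 − 45²:  R² = (2025 + 315) / 65 = 36
R = √36 = 6  ⇒  r_B = 6 − 5 = 1

rB=1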